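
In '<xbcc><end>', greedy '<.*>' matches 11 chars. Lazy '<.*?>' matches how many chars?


Greedy '<.*>' tries to match as MUCH as possible.
Lazy '<.*?>' tries to match as LITTLE as possible.

String: '<xbcc><end>'
Greedy '<.*>' starts at first '<' and extends to the LAST '>': '<xbcc><end>' (11 chars)
Lazy '<.*?>' starts at first '<' and stops at the FIRST '>': '<xbcc>' (6 chars)

6


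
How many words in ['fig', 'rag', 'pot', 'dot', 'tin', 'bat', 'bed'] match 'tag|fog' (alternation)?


Alternation 'tag|fog' matches either 'tag' or 'fog'.
Checking each word:
  'fig' -> no
  'rag' -> no
  'pot' -> no
  'dot' -> no
  'tin' -> no
  'bat' -> no
  'bed' -> no
Matches: []
Count: 0

0


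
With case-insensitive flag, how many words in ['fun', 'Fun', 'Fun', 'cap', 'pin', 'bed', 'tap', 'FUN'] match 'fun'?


Case-insensitive matching: compare each word's lowercase form to 'fun'.
  'fun' -> lower='fun' -> MATCH
  'Fun' -> lower='fun' -> MATCH
  'Fun' -> lower='fun' -> MATCH
  'cap' -> lower='cap' -> no
  'pin' -> lower='pin' -> no
  'bed' -> lower='bed' -> no
  'tap' -> lower='tap' -> no
  'FUN' -> lower='fun' -> MATCH
Matches: ['fun', 'Fun', 'Fun', 'FUN']
Count: 4

4


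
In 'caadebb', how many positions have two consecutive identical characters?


Looking for consecutive identical characters in 'caadebb':
  pos 0-1: 'c' vs 'a' -> different
  pos 1-2: 'a' vs 'a' -> MATCH ('aa')
  pos 2-3: 'a' vs 'd' -> different
  pos 3-4: 'd' vs 'e' -> different
  pos 4-5: 'e' vs 'b' -> different
  pos 5-6: 'b' vs 'b' -> MATCH ('bb')
Consecutive identical pairs: ['aa', 'bb']
Count: 2

2


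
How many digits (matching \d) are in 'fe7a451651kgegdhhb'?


\d matches any digit 0-9.
Scanning 'fe7a451651kgegdhhb':
  pos 2: '7' -> DIGIT
  pos 4: '4' -> DIGIT
  pos 5: '5' -> DIGIT
  pos 6: '1' -> DIGIT
  pos 7: '6' -> DIGIT
  pos 8: '5' -> DIGIT
  pos 9: '1' -> DIGIT
Digits found: ['7', '4', '5', '1', '6', '5', '1']
Total: 7

7


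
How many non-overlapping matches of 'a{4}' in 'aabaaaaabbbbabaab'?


Pattern 'a{4}' matches exactly 4 consecutive a's (greedy, non-overlapping).
String: 'aabaaaaabbbbabaab'
Scanning for runs of a's:
  Run at pos 0: 'aa' (length 2) -> 0 match(es)
  Run at pos 3: 'aaaaa' (length 5) -> 1 match(es)
  Run at pos 12: 'a' (length 1) -> 0 match(es)
  Run at pos 14: 'aa' (length 2) -> 0 match(es)
Matches found: ['aaaa']
Total: 1

1


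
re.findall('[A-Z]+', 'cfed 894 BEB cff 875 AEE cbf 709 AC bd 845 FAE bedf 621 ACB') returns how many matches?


Pattern '[A-Z]+' finds one or more uppercase letters.
Text: 'cfed 894 BEB cff 875 AEE cbf 709 AC bd 845 FAE bedf 621 ACB'
Scanning for matches:
  Match 1: 'BEB'
  Match 2: 'AEE'
  Match 3: 'AC'
  Match 4: 'FAE'
  Match 5: 'ACB'
Total matches: 5

5


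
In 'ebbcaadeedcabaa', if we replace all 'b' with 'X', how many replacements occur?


re.sub('b', 'X', text) replaces every occurrence of 'b' with 'X'.
Text: 'ebbcaadeedcabaa'
Scanning for 'b':
  pos 1: 'b' -> replacement #1
  pos 2: 'b' -> replacement #2
  pos 12: 'b' -> replacement #3
Total replacements: 3

3


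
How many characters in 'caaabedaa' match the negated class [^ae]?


Negated class [^ae] matches any char NOT in {a, e}
Scanning 'caaabedaa':
  pos 0: 'c' -> MATCH
  pos 1: 'a' -> no (excluded)
  pos 2: 'a' -> no (excluded)
  pos 3: 'a' -> no (excluded)
  pos 4: 'b' -> MATCH
  pos 5: 'e' -> no (excluded)
  pos 6: 'd' -> MATCH
  pos 7: 'a' -> no (excluded)
  pos 8: 'a' -> no (excluded)
Total matches: 3

3


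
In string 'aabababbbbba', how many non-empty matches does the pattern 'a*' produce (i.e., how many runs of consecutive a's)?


Pattern 'a*' matches zero or more a's. We want non-empty runs of consecutive a's.
String: 'aabababbbbba'
Walking through the string to find runs of a's:
  Run 1: positions 0-1 -> 'aa'
  Run 2: positions 3-3 -> 'a'
  Run 3: positions 5-5 -> 'a'
  Run 4: positions 11-11 -> 'a'
Non-empty runs found: ['aa', 'a', 'a', 'a']
Count: 4

4


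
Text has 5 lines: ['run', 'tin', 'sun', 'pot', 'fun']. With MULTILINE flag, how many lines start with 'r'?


With MULTILINE flag, ^ matches the start of each line.
Lines: ['run', 'tin', 'sun', 'pot', 'fun']
Checking which lines start with 'r':
  Line 1: 'run' -> MATCH
  Line 2: 'tin' -> no
  Line 3: 'sun' -> no
  Line 4: 'pot' -> no
  Line 5: 'fun' -> no
Matching lines: ['run']
Count: 1

1


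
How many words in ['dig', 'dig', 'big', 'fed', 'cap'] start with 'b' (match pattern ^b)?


Pattern ^b anchors to start of word. Check which words begin with 'b':
  'dig' -> no
  'dig' -> no
  'big' -> MATCH (starts with 'b')
  'fed' -> no
  'cap' -> no
Matching words: ['big']
Count: 1

1


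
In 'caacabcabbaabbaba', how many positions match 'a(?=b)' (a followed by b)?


Lookahead 'a(?=b)' matches 'a' only when followed by 'b'.
String: 'caacabcabbaabbaba'
Checking each position where char is 'a':
  pos 1: 'a' -> no (next='a')
  pos 2: 'a' -> no (next='c')
  pos 4: 'a' -> MATCH (next='b')
  pos 7: 'a' -> MATCH (next='b')
  pos 10: 'a' -> no (next='a')
  pos 11: 'a' -> MATCH (next='b')
  pos 14: 'a' -> MATCH (next='b')
Matching positions: [4, 7, 11, 14]
Count: 4

4


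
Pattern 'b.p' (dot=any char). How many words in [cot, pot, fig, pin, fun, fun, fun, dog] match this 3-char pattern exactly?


Pattern 'b.p' means: starts with 'b', any single char, ends with 'p'.
Checking each word (must be exactly 3 chars):
  'cot' (len=3): no
  'pot' (len=3): no
  'fig' (len=3): no
  'pin' (len=3): no
  'fun' (len=3): no
  'fun' (len=3): no
  'fun' (len=3): no
  'dog' (len=3): no
Matching words: []
Total: 0

0


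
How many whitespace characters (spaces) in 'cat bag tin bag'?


\s matches whitespace characters (spaces, tabs, etc.).
Text: 'cat bag tin bag'
This text has 4 words separated by spaces.
Number of spaces = number of words - 1 = 4 - 1 = 3

3


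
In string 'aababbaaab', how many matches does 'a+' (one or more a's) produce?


Pattern 'a+' matches one or more consecutive a's.
String: 'aababbaaab'
Scanning for runs of a:
  Match 1: 'aa' (length 2)
  Match 2: 'a' (length 1)
  Match 3: 'aaa' (length 3)
Total matches: 3

3


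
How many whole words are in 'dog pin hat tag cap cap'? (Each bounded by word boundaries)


Word boundaries (\b) mark the start/end of each word.
Text: 'dog pin hat tag cap cap'
Splitting by whitespace:
  Word 1: 'dog'
  Word 2: 'pin'
  Word 3: 'hat'
  Word 4: 'tag'
  Word 5: 'cap'
  Word 6: 'cap'
Total whole words: 6

6


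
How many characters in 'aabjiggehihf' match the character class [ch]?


Character class [ch] matches any of: {c, h}
Scanning string 'aabjiggehihf' character by character:
  pos 0: 'a' -> no
  pos 1: 'a' -> no
  pos 2: 'b' -> no
  pos 3: 'j' -> no
  pos 4: 'i' -> no
  pos 5: 'g' -> no
  pos 6: 'g' -> no
  pos 7: 'e' -> no
  pos 8: 'h' -> MATCH
  pos 9: 'i' -> no
  pos 10: 'h' -> MATCH
  pos 11: 'f' -> no
Total matches: 2

2


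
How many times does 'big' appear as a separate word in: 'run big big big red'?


Scanning each word for exact match 'big':
  Word 1: 'run' -> no
  Word 2: 'big' -> MATCH
  Word 3: 'big' -> MATCH
  Word 4: 'big' -> MATCH
  Word 5: 'red' -> no
Total matches: 3

3


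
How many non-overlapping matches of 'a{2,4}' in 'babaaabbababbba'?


Pattern 'a{2,4}' matches between 2 and 4 consecutive a's (greedy).
String: 'babaaabbababbba'
Finding runs of a's and applying greedy matching:
  Run at pos 1: 'a' (length 1)
  Run at pos 3: 'aaa' (length 3)
  Run at pos 8: 'a' (length 1)
  Run at pos 10: 'a' (length 1)
  Run at pos 14: 'a' (length 1)
Matches: ['aaa']
Count: 1

1


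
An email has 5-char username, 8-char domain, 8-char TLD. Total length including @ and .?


An email address has format: username@domain.tld
Username length: 5
'@' character: 1
Domain length: 8
'.' character: 1
TLD length: 8
Total = 5 + 1 + 8 + 1 + 8 = 23

23


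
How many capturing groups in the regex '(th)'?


To count capturing groups, count each '(' that starts a group.
Pattern: '(th)'
Walking through the pattern:
  Position 0: '(' -> group #1
Total capturing groups: 1

1


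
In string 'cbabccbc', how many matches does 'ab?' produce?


Pattern 'ab?' matches 'a' optionally followed by 'b'.
String: 'cbabccbc'
Scanning left to right for 'a' then checking next char:
  Match 1: 'ab' (a followed by b)
Total matches: 1

1


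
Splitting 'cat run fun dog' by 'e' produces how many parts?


Splitting by 'e' breaks the string at each occurrence of the separator.
Text: 'cat run fun dog'
Parts after split:
  Part 1: 'cat run fun dog'
Total parts: 1

1


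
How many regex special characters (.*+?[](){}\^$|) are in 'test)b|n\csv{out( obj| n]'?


Regex special characters are: . * + ? [ ] ( ) { } \ ^ $ |
Scanning 'test)b|n\csv{out( obj| n]':
  pos 4: ')' -> SPECIAL
  pos 6: '|' -> SPECIAL
  pos 8: '\' -> SPECIAL
  pos 12: '{' -> SPECIAL
  pos 16: '(' -> SPECIAL
  pos 21: '|' -> SPECIAL
  pos 24: ']' -> SPECIAL
Special chars found: [')', '|', '\\', '{', '(', '|', ']']
Total: 7

7


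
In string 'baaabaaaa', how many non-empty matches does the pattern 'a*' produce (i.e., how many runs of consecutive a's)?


Pattern 'a*' matches zero or more a's. We want non-empty runs of consecutive a's.
String: 'baaabaaaa'
Walking through the string to find runs of a's:
  Run 1: positions 1-3 -> 'aaa'
  Run 2: positions 5-8 -> 'aaaa'
Non-empty runs found: ['aaa', 'aaaa']
Count: 2

2


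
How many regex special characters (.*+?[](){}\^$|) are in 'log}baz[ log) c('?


Regex special characters are: . * + ? [ ] ( ) { } \ ^ $ |
Scanning 'log}baz[ log) c(':
  pos 3: '}' -> SPECIAL
  pos 7: '[' -> SPECIAL
  pos 12: ')' -> SPECIAL
  pos 15: '(' -> SPECIAL
Special chars found: ['}', '[', ')', '(']
Total: 4

4


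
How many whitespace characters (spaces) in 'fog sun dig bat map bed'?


\s matches whitespace characters (spaces, tabs, etc.).
Text: 'fog sun dig bat map bed'
This text has 6 words separated by spaces.
Number of spaces = number of words - 1 = 6 - 1 = 5

5


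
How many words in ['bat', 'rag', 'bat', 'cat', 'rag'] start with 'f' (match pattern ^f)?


Pattern ^f anchors to start of word. Check which words begin with 'f':
  'bat' -> no
  'rag' -> no
  'bat' -> no
  'cat' -> no
  'rag' -> no
Matching words: []
Count: 0

0


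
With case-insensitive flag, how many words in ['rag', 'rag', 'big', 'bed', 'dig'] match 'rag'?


Case-insensitive matching: compare each word's lowercase form to 'rag'.
  'rag' -> lower='rag' -> MATCH
  'rag' -> lower='rag' -> MATCH
  'big' -> lower='big' -> no
  'bed' -> lower='bed' -> no
  'dig' -> lower='dig' -> no
Matches: ['rag', 'rag']
Count: 2

2


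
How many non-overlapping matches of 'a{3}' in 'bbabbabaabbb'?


Pattern 'a{3}' matches exactly 3 consecutive a's (greedy, non-overlapping).
String: 'bbabbabaabbb'
Scanning for runs of a's:
  Run at pos 2: 'a' (length 1) -> 0 match(es)
  Run at pos 5: 'a' (length 1) -> 0 match(es)
  Run at pos 7: 'aa' (length 2) -> 0 match(es)
Matches found: []
Total: 0

0


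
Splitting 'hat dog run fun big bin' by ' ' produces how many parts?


Splitting by ' ' breaks the string at each occurrence of the separator.
Text: 'hat dog run fun big bin'
Parts after split:
  Part 1: 'hat'
  Part 2: 'dog'
  Part 3: 'run'
  Part 4: 'fun'
  Part 5: 'big'
  Part 6: 'bin'
Total parts: 6

6


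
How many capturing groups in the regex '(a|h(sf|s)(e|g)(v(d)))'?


To count capturing groups, count each '(' that starts a group.
Pattern: '(a|h(sf|s)(e|g)(v(d)))'
Walking through the pattern:
  Position 0: '(' -> group #1
  Position 4: '(' -> group #2
  Position 10: '(' -> group #3
  Position 15: '(' -> group #4
  Position 17: '(' -> group #5
Total capturing groups: 5

5


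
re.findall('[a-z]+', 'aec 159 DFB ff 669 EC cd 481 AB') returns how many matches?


Pattern '[a-z]+' finds one or more lowercase letters.
Text: 'aec 159 DFB ff 669 EC cd 481 AB'
Scanning for matches:
  Match 1: 'aec'
  Match 2: 'ff'
  Match 3: 'cd'
Total matches: 3

3


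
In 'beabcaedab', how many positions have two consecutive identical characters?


Looking for consecutive identical characters in 'beabcaedab':
  pos 0-1: 'b' vs 'e' -> different
  pos 1-2: 'e' vs 'a' -> different
  pos 2-3: 'a' vs 'b' -> different
  pos 3-4: 'b' vs 'c' -> different
  pos 4-5: 'c' vs 'a' -> different
  pos 5-6: 'a' vs 'e' -> different
  pos 6-7: 'e' vs 'd' -> different
  pos 7-8: 'd' vs 'a' -> different
  pos 8-9: 'a' vs 'b' -> different
Consecutive identical pairs: []
Count: 0

0


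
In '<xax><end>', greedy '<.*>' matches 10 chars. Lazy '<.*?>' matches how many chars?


Greedy '<.*>' tries to match as MUCH as possible.
Lazy '<.*?>' tries to match as LITTLE as possible.

String: '<xax><end>'
Greedy '<.*>' starts at first '<' and extends to the LAST '>': '<xax><end>' (10 chars)
Lazy '<.*?>' starts at first '<' and stops at the FIRST '>': '<xax>' (5 chars)

5


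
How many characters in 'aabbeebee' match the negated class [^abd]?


Negated class [^abd] matches any char NOT in {a, b, d}
Scanning 'aabbeebee':
  pos 0: 'a' -> no (excluded)
  pos 1: 'a' -> no (excluded)
  pos 2: 'b' -> no (excluded)
  pos 3: 'b' -> no (excluded)
  pos 4: 'e' -> MATCH
  pos 5: 'e' -> MATCH
  pos 6: 'b' -> no (excluded)
  pos 7: 'e' -> MATCH
  pos 8: 'e' -> MATCH
Total matches: 4

4


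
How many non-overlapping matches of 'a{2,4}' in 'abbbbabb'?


Pattern 'a{2,4}' matches between 2 and 4 consecutive a's (greedy).
String: 'abbbbabb'
Finding runs of a's and applying greedy matching:
  Run at pos 0: 'a' (length 1)
  Run at pos 5: 'a' (length 1)
Matches: []
Count: 0

0


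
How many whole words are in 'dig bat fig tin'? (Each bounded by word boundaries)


Word boundaries (\b) mark the start/end of each word.
Text: 'dig bat fig tin'
Splitting by whitespace:
  Word 1: 'dig'
  Word 2: 'bat'
  Word 3: 'fig'
  Word 4: 'tin'
Total whole words: 4

4


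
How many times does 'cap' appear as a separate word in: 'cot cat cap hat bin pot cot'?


Scanning each word for exact match 'cap':
  Word 1: 'cot' -> no
  Word 2: 'cat' -> no
  Word 3: 'cap' -> MATCH
  Word 4: 'hat' -> no
  Word 5: 'bin' -> no
  Word 6: 'pot' -> no
  Word 7: 'cot' -> no
Total matches: 1

1


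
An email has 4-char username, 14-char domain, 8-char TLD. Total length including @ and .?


An email address has format: username@domain.tld
Username length: 4
'@' character: 1
Domain length: 14
'.' character: 1
TLD length: 8
Total = 4 + 1 + 14 + 1 + 8 = 28

28


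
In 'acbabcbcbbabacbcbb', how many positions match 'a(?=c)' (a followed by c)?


Lookahead 'a(?=c)' matches 'a' only when followed by 'c'.
String: 'acbabcbcbbabacbcbb'
Checking each position where char is 'a':
  pos 0: 'a' -> MATCH (next='c')
  pos 3: 'a' -> no (next='b')
  pos 10: 'a' -> no (next='b')
  pos 12: 'a' -> MATCH (next='c')
Matching positions: [0, 12]
Count: 2

2


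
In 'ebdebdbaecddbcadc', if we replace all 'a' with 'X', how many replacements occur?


re.sub('a', 'X', text) replaces every occurrence of 'a' with 'X'.
Text: 'ebdebdbaecddbcadc'
Scanning for 'a':
  pos 7: 'a' -> replacement #1
  pos 14: 'a' -> replacement #2
Total replacements: 2

2


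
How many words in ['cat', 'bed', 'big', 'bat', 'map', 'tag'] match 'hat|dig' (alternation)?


Alternation 'hat|dig' matches either 'hat' or 'dig'.
Checking each word:
  'cat' -> no
  'bed' -> no
  'big' -> no
  'bat' -> no
  'map' -> no
  'tag' -> no
Matches: []
Count: 0

0


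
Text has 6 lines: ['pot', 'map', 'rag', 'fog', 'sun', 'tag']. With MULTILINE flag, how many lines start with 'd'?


With MULTILINE flag, ^ matches the start of each line.
Lines: ['pot', 'map', 'rag', 'fog', 'sun', 'tag']
Checking which lines start with 'd':
  Line 1: 'pot' -> no
  Line 2: 'map' -> no
  Line 3: 'rag' -> no
  Line 4: 'fog' -> no
  Line 5: 'sun' -> no
  Line 6: 'tag' -> no
Matching lines: []
Count: 0

0


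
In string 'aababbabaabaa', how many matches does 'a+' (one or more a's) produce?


Pattern 'a+' matches one or more consecutive a's.
String: 'aababbabaabaa'
Scanning for runs of a:
  Match 1: 'aa' (length 2)
  Match 2: 'a' (length 1)
  Match 3: 'a' (length 1)
  Match 4: 'aa' (length 2)
  Match 5: 'aa' (length 2)
Total matches: 5

5


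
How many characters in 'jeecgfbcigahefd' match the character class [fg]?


Character class [fg] matches any of: {f, g}
Scanning string 'jeecgfbcigahefd' character by character:
  pos 0: 'j' -> no
  pos 1: 'e' -> no
  pos 2: 'e' -> no
  pos 3: 'c' -> no
  pos 4: 'g' -> MATCH
  pos 5: 'f' -> MATCH
  pos 6: 'b' -> no
  pos 7: 'c' -> no
  pos 8: 'i' -> no
  pos 9: 'g' -> MATCH
  pos 10: 'a' -> no
  pos 11: 'h' -> no
  pos 12: 'e' -> no
  pos 13: 'f' -> MATCH
  pos 14: 'd' -> no
Total matches: 4

4


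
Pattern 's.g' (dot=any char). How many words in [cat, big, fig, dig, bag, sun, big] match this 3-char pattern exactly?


Pattern 's.g' means: starts with 's', any single char, ends with 'g'.
Checking each word (must be exactly 3 chars):
  'cat' (len=3): no
  'big' (len=3): no
  'fig' (len=3): no
  'dig' (len=3): no
  'bag' (len=3): no
  'sun' (len=3): no
  'big' (len=3): no
Matching words: []
Total: 0

0


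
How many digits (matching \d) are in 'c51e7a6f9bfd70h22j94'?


\d matches any digit 0-9.
Scanning 'c51e7a6f9bfd70h22j94':
  pos 1: '5' -> DIGIT
  pos 2: '1' -> DIGIT
  pos 4: '7' -> DIGIT
  pos 6: '6' -> DIGIT
  pos 8: '9' -> DIGIT
  pos 12: '7' -> DIGIT
  pos 13: '0' -> DIGIT
  pos 15: '2' -> DIGIT
  pos 16: '2' -> DIGIT
  pos 18: '9' -> DIGIT
  pos 19: '4' -> DIGIT
Digits found: ['5', '1', '7', '6', '9', '7', '0', '2', '2', '9', '4']
Total: 11

11


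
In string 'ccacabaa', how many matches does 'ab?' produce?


Pattern 'ab?' matches 'a' optionally followed by 'b'.
String: 'ccacabaa'
Scanning left to right for 'a' then checking next char:
  Match 1: 'a' (a not followed by b)
  Match 2: 'ab' (a followed by b)
  Match 3: 'a' (a not followed by b)
  Match 4: 'a' (a not followed by b)
Total matches: 4

4


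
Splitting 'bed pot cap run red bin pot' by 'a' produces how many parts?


Splitting by 'a' breaks the string at each occurrence of the separator.
Text: 'bed pot cap run red bin pot'
Parts after split:
  Part 1: 'bed pot c'
  Part 2: 'p run red bin pot'
Total parts: 2

2


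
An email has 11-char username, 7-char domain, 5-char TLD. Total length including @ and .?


An email address has format: username@domain.tld
Username length: 11
'@' character: 1
Domain length: 7
'.' character: 1
TLD length: 5
Total = 11 + 1 + 7 + 1 + 5 = 25

25


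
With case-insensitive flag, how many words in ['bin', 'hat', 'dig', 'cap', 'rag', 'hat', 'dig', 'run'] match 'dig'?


Case-insensitive matching: compare each word's lowercase form to 'dig'.
  'bin' -> lower='bin' -> no
  'hat' -> lower='hat' -> no
  'dig' -> lower='dig' -> MATCH
  'cap' -> lower='cap' -> no
  'rag' -> lower='rag' -> no
  'hat' -> lower='hat' -> no
  'dig' -> lower='dig' -> MATCH
  'run' -> lower='run' -> no
Matches: ['dig', 'dig']
Count: 2

2


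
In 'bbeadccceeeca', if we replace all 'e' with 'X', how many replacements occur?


re.sub('e', 'X', text) replaces every occurrence of 'e' with 'X'.
Text: 'bbeadccceeeca'
Scanning for 'e':
  pos 2: 'e' -> replacement #1
  pos 8: 'e' -> replacement #2
  pos 9: 'e' -> replacement #3
  pos 10: 'e' -> replacement #4
Total replacements: 4

4


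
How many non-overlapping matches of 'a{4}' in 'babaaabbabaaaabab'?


Pattern 'a{4}' matches exactly 4 consecutive a's (greedy, non-overlapping).
String: 'babaaabbabaaaabab'
Scanning for runs of a's:
  Run at pos 1: 'a' (length 1) -> 0 match(es)
  Run at pos 3: 'aaa' (length 3) -> 0 match(es)
  Run at pos 8: 'a' (length 1) -> 0 match(es)
  Run at pos 10: 'aaaa' (length 4) -> 1 match(es)
  Run at pos 15: 'a' (length 1) -> 0 match(es)
Matches found: ['aaaa']
Total: 1

1


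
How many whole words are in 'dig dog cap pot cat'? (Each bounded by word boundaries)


Word boundaries (\b) mark the start/end of each word.
Text: 'dig dog cap pot cat'
Splitting by whitespace:
  Word 1: 'dig'
  Word 2: 'dog'
  Word 3: 'cap'
  Word 4: 'pot'
  Word 5: 'cat'
Total whole words: 5

5


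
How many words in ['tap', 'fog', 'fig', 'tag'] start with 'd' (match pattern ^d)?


Pattern ^d anchors to start of word. Check which words begin with 'd':
  'tap' -> no
  'fog' -> no
  'fig' -> no
  'tag' -> no
Matching words: []
Count: 0

0


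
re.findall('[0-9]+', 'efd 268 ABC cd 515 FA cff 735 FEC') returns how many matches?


Pattern '[0-9]+' finds one or more digits.
Text: 'efd 268 ABC cd 515 FA cff 735 FEC'
Scanning for matches:
  Match 1: '268'
  Match 2: '515'
  Match 3: '735'
Total matches: 3

3


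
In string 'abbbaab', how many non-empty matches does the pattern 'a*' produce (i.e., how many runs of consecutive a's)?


Pattern 'a*' matches zero or more a's. We want non-empty runs of consecutive a's.
String: 'abbbaab'
Walking through the string to find runs of a's:
  Run 1: positions 0-0 -> 'a'
  Run 2: positions 4-5 -> 'aa'
Non-empty runs found: ['a', 'aa']
Count: 2

2


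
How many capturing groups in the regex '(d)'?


To count capturing groups, count each '(' that starts a group.
Pattern: '(d)'
Walking through the pattern:
  Position 0: '(' -> group #1
Total capturing groups: 1

1


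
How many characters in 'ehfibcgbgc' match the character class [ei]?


Character class [ei] matches any of: {e, i}
Scanning string 'ehfibcgbgc' character by character:
  pos 0: 'e' -> MATCH
  pos 1: 'h' -> no
  pos 2: 'f' -> no
  pos 3: 'i' -> MATCH
  pos 4: 'b' -> no
  pos 5: 'c' -> no
  pos 6: 'g' -> no
  pos 7: 'b' -> no
  pos 8: 'g' -> no
  pos 9: 'c' -> no
Total matches: 2

2


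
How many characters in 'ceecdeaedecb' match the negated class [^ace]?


Negated class [^ace] matches any char NOT in {a, c, e}
Scanning 'ceecdeaedecb':
  pos 0: 'c' -> no (excluded)
  pos 1: 'e' -> no (excluded)
  pos 2: 'e' -> no (excluded)
  pos 3: 'c' -> no (excluded)
  pos 4: 'd' -> MATCH
  pos 5: 'e' -> no (excluded)
  pos 6: 'a' -> no (excluded)
  pos 7: 'e' -> no (excluded)
  pos 8: 'd' -> MATCH
  pos 9: 'e' -> no (excluded)
  pos 10: 'c' -> no (excluded)
  pos 11: 'b' -> MATCH
Total matches: 3

3


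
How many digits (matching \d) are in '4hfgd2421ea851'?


\d matches any digit 0-9.
Scanning '4hfgd2421ea851':
  pos 0: '4' -> DIGIT
  pos 5: '2' -> DIGIT
  pos 6: '4' -> DIGIT
  pos 7: '2' -> DIGIT
  pos 8: '1' -> DIGIT
  pos 11: '8' -> DIGIT
  pos 12: '5' -> DIGIT
  pos 13: '1' -> DIGIT
Digits found: ['4', '2', '4', '2', '1', '8', '5', '1']
Total: 8

8


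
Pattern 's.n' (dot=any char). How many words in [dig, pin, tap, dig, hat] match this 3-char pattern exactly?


Pattern 's.n' means: starts with 's', any single char, ends with 'n'.
Checking each word (must be exactly 3 chars):
  'dig' (len=3): no
  'pin' (len=3): no
  'tap' (len=3): no
  'dig' (len=3): no
  'hat' (len=3): no
Matching words: []
Total: 0

0


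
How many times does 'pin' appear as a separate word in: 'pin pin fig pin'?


Scanning each word for exact match 'pin':
  Word 1: 'pin' -> MATCH
  Word 2: 'pin' -> MATCH
  Word 3: 'fig' -> no
  Word 4: 'pin' -> MATCH
Total matches: 3

3


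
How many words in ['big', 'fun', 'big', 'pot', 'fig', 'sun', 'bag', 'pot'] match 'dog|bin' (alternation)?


Alternation 'dog|bin' matches either 'dog' or 'bin'.
Checking each word:
  'big' -> no
  'fun' -> no
  'big' -> no
  'pot' -> no
  'fig' -> no
  'sun' -> no
  'bag' -> no
  'pot' -> no
Matches: []
Count: 0

0


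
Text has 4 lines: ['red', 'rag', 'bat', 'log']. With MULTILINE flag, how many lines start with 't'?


With MULTILINE flag, ^ matches the start of each line.
Lines: ['red', 'rag', 'bat', 'log']
Checking which lines start with 't':
  Line 1: 'red' -> no
  Line 2: 'rag' -> no
  Line 3: 'bat' -> no
  Line 4: 'log' -> no
Matching lines: []
Count: 0

0


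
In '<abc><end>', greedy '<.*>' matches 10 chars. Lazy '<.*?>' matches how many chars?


Greedy '<.*>' tries to match as MUCH as possible.
Lazy '<.*?>' tries to match as LITTLE as possible.

String: '<abc><end>'
Greedy '<.*>' starts at first '<' and extends to the LAST '>': '<abc><end>' (10 chars)
Lazy '<.*?>' starts at first '<' and stops at the FIRST '>': '<abc>' (5 chars)

5


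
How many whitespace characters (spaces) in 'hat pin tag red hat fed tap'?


\s matches whitespace characters (spaces, tabs, etc.).
Text: 'hat pin tag red hat fed tap'
This text has 7 words separated by spaces.
Number of spaces = number of words - 1 = 7 - 1 = 6

6


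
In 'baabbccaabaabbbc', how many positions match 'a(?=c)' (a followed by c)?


Lookahead 'a(?=c)' matches 'a' only when followed by 'c'.
String: 'baabbccaabaabbbc'
Checking each position where char is 'a':
  pos 1: 'a' -> no (next='a')
  pos 2: 'a' -> no (next='b')
  pos 7: 'a' -> no (next='a')
  pos 8: 'a' -> no (next='b')
  pos 10: 'a' -> no (next='a')
  pos 11: 'a' -> no (next='b')
Matching positions: []
Count: 0

0


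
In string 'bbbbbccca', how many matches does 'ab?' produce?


Pattern 'ab?' matches 'a' optionally followed by 'b'.
String: 'bbbbbccca'
Scanning left to right for 'a' then checking next char:
  Match 1: 'a' (a not followed by b)
Total matches: 1

1


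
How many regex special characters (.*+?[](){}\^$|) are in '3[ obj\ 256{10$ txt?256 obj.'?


Regex special characters are: . * + ? [ ] ( ) { } \ ^ $ |
Scanning '3[ obj\ 256{10$ txt?256 obj.':
  pos 1: '[' -> SPECIAL
  pos 6: '\' -> SPECIAL
  pos 11: '{' -> SPECIAL
  pos 14: '$' -> SPECIAL
  pos 19: '?' -> SPECIAL
  pos 27: '.' -> SPECIAL
Special chars found: ['[', '\\', '{', '$', '?', '.']
Total: 6

6


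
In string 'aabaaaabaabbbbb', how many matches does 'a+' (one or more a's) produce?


Pattern 'a+' matches one or more consecutive a's.
String: 'aabaaaabaabbbbb'
Scanning for runs of a:
  Match 1: 'aa' (length 2)
  Match 2: 'aaaa' (length 4)
  Match 3: 'aa' (length 2)
Total matches: 3

3


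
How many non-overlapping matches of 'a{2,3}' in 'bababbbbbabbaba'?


Pattern 'a{2,3}' matches between 2 and 3 consecutive a's (greedy).
String: 'bababbbbbabbaba'
Finding runs of a's and applying greedy matching:
  Run at pos 1: 'a' (length 1)
  Run at pos 3: 'a' (length 1)
  Run at pos 9: 'a' (length 1)
  Run at pos 12: 'a' (length 1)
  Run at pos 14: 'a' (length 1)
Matches: []
Count: 0

0


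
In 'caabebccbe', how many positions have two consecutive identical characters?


Looking for consecutive identical characters in 'caabebccbe':
  pos 0-1: 'c' vs 'a' -> different
  pos 1-2: 'a' vs 'a' -> MATCH ('aa')
  pos 2-3: 'a' vs 'b' -> different
  pos 3-4: 'b' vs 'e' -> different
  pos 4-5: 'e' vs 'b' -> different
  pos 5-6: 'b' vs 'c' -> different
  pos 6-7: 'c' vs 'c' -> MATCH ('cc')
  pos 7-8: 'c' vs 'b' -> different
  pos 8-9: 'b' vs 'e' -> different
Consecutive identical pairs: ['aa', 'cc']
Count: 2

2


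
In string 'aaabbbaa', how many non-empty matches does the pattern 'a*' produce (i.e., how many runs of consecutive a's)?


Pattern 'a*' matches zero or more a's. We want non-empty runs of consecutive a's.
String: 'aaabbbaa'
Walking through the string to find runs of a's:
  Run 1: positions 0-2 -> 'aaa'
  Run 2: positions 6-7 -> 'aa'
Non-empty runs found: ['aaa', 'aa']
Count: 2

2


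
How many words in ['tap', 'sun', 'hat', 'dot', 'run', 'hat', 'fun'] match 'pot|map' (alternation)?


Alternation 'pot|map' matches either 'pot' or 'map'.
Checking each word:
  'tap' -> no
  'sun' -> no
  'hat' -> no
  'dot' -> no
  'run' -> no
  'hat' -> no
  'fun' -> no
Matches: []
Count: 0

0


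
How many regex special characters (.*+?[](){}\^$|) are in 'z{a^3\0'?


Regex special characters are: . * + ? [ ] ( ) { } \ ^ $ |
Scanning 'z{a^3\0':
  pos 1: '{' -> SPECIAL
  pos 3: '^' -> SPECIAL
  pos 5: '\' -> SPECIAL
Special chars found: ['{', '^', '\\']
Total: 3

3


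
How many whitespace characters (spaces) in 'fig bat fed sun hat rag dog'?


\s matches whitespace characters (spaces, tabs, etc.).
Text: 'fig bat fed sun hat rag dog'
This text has 7 words separated by spaces.
Number of spaces = number of words - 1 = 7 - 1 = 6

6


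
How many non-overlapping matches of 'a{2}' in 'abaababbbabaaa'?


Pattern 'a{2}' matches exactly 2 consecutive a's (greedy, non-overlapping).
String: 'abaababbbabaaa'
Scanning for runs of a's:
  Run at pos 0: 'a' (length 1) -> 0 match(es)
  Run at pos 2: 'aa' (length 2) -> 1 match(es)
  Run at pos 5: 'a' (length 1) -> 0 match(es)
  Run at pos 9: 'a' (length 1) -> 0 match(es)
  Run at pos 11: 'aaa' (length 3) -> 1 match(es)
Matches found: ['aa', 'aa']
Total: 2

2


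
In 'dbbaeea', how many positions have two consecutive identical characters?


Looking for consecutive identical characters in 'dbbaeea':
  pos 0-1: 'd' vs 'b' -> different
  pos 1-2: 'b' vs 'b' -> MATCH ('bb')
  pos 2-3: 'b' vs 'a' -> different
  pos 3-4: 'a' vs 'e' -> different
  pos 4-5: 'e' vs 'e' -> MATCH ('ee')
  pos 5-6: 'e' vs 'a' -> different
Consecutive identical pairs: ['bb', 'ee']
Count: 2

2


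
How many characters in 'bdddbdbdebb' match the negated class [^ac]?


Negated class [^ac] matches any char NOT in {a, c}
Scanning 'bdddbdbdebb':
  pos 0: 'b' -> MATCH
  pos 1: 'd' -> MATCH
  pos 2: 'd' -> MATCH
  pos 3: 'd' -> MATCH
  pos 4: 'b' -> MATCH
  pos 5: 'd' -> MATCH
  pos 6: 'b' -> MATCH
  pos 7: 'd' -> MATCH
  pos 8: 'e' -> MATCH
  pos 9: 'b' -> MATCH
  pos 10: 'b' -> MATCH
Total matches: 11

11


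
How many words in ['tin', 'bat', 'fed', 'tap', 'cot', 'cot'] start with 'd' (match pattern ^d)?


Pattern ^d anchors to start of word. Check which words begin with 'd':
  'tin' -> no
  'bat' -> no
  'fed' -> no
  'tap' -> no
  'cot' -> no
  'cot' -> no
Matching words: []
Count: 0

0


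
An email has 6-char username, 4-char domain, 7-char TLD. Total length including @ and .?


An email address has format: username@domain.tld
Username length: 6
'@' character: 1
Domain length: 4
'.' character: 1
TLD length: 7
Total = 6 + 1 + 4 + 1 + 7 = 19

19


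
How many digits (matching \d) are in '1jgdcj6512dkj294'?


\d matches any digit 0-9.
Scanning '1jgdcj6512dkj294':
  pos 0: '1' -> DIGIT
  pos 6: '6' -> DIGIT
  pos 7: '5' -> DIGIT
  pos 8: '1' -> DIGIT
  pos 9: '2' -> DIGIT
  pos 13: '2' -> DIGIT
  pos 14: '9' -> DIGIT
  pos 15: '4' -> DIGIT
Digits found: ['1', '6', '5', '1', '2', '2', '9', '4']
Total: 8

8


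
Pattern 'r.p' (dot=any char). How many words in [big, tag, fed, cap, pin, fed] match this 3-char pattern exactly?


Pattern 'r.p' means: starts with 'r', any single char, ends with 'p'.
Checking each word (must be exactly 3 chars):
  'big' (len=3): no
  'tag' (len=3): no
  'fed' (len=3): no
  'cap' (len=3): no
  'pin' (len=3): no
  'fed' (len=3): no
Matching words: []
Total: 0

0


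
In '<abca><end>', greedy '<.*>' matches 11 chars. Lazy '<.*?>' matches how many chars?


Greedy '<.*>' tries to match as MUCH as possible.
Lazy '<.*?>' tries to match as LITTLE as possible.

String: '<abca><end>'
Greedy '<.*>' starts at first '<' and extends to the LAST '>': '<abca><end>' (11 chars)
Lazy '<.*?>' starts at first '<' and stops at the FIRST '>': '<abca>' (6 chars)

6


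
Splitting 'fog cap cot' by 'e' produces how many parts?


Splitting by 'e' breaks the string at each occurrence of the separator.
Text: 'fog cap cot'
Parts after split:
  Part 1: 'fog cap cot'
Total parts: 1

1


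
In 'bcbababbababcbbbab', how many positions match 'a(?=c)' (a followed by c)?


Lookahead 'a(?=c)' matches 'a' only when followed by 'c'.
String: 'bcbababbababcbbbab'
Checking each position where char is 'a':
  pos 3: 'a' -> no (next='b')
  pos 5: 'a' -> no (next='b')
  pos 8: 'a' -> no (next='b')
  pos 10: 'a' -> no (next='b')
  pos 16: 'a' -> no (next='b')
Matching positions: []
Count: 0

0


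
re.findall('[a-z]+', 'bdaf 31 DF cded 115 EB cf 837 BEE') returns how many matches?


Pattern '[a-z]+' finds one or more lowercase letters.
Text: 'bdaf 31 DF cded 115 EB cf 837 BEE'
Scanning for matches:
  Match 1: 'bdaf'
  Match 2: 'cded'
  Match 3: 'cf'
Total matches: 3

3


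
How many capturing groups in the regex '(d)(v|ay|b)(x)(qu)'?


To count capturing groups, count each '(' that starts a group.
Pattern: '(d)(v|ay|b)(x)(qu)'
Walking through the pattern:
  Position 0: '(' -> group #1
  Position 3: '(' -> group #2
  Position 11: '(' -> group #3
  Position 14: '(' -> group #4
Total capturing groups: 4

4


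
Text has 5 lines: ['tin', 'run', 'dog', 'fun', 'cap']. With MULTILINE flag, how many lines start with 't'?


With MULTILINE flag, ^ matches the start of each line.
Lines: ['tin', 'run', 'dog', 'fun', 'cap']
Checking which lines start with 't':
  Line 1: 'tin' -> MATCH
  Line 2: 'run' -> no
  Line 3: 'dog' -> no
  Line 4: 'fun' -> no
  Line 5: 'cap' -> no
Matching lines: ['tin']
Count: 1

1


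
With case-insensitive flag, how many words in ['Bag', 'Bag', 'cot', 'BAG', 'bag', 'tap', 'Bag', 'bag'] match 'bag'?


Case-insensitive matching: compare each word's lowercase form to 'bag'.
  'Bag' -> lower='bag' -> MATCH
  'Bag' -> lower='bag' -> MATCH
  'cot' -> lower='cot' -> no
  'BAG' -> lower='bag' -> MATCH
  'bag' -> lower='bag' -> MATCH
  'tap' -> lower='tap' -> no
  'Bag' -> lower='bag' -> MATCH
  'bag' -> lower='bag' -> MATCH
Matches: ['Bag', 'Bag', 'BAG', 'bag', 'Bag', 'bag']
Count: 6

6


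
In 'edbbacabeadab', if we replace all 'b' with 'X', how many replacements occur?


re.sub('b', 'X', text) replaces every occurrence of 'b' with 'X'.
Text: 'edbbacabeadab'
Scanning for 'b':
  pos 2: 'b' -> replacement #1
  pos 3: 'b' -> replacement #2
  pos 7: 'b' -> replacement #3
  pos 12: 'b' -> replacement #4
Total replacements: 4

4


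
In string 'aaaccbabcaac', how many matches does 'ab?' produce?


Pattern 'ab?' matches 'a' optionally followed by 'b'.
String: 'aaaccbabcaac'
Scanning left to right for 'a' then checking next char:
  Match 1: 'a' (a not followed by b)
  Match 2: 'a' (a not followed by b)
  Match 3: 'a' (a not followed by b)
  Match 4: 'ab' (a followed by b)
  Match 5: 'a' (a not followed by b)
  Match 6: 'a' (a not followed by b)
Total matches: 6

6


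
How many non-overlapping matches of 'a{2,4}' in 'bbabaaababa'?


Pattern 'a{2,4}' matches between 2 and 4 consecutive a's (greedy).
String: 'bbabaaababa'
Finding runs of a's and applying greedy matching:
  Run at pos 2: 'a' (length 1)
  Run at pos 4: 'aaa' (length 3)
  Run at pos 8: 'a' (length 1)
  Run at pos 10: 'a' (length 1)
Matches: ['aaa']
Count: 1

1


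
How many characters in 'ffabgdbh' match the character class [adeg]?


Character class [adeg] matches any of: {a, d, e, g}
Scanning string 'ffabgdbh' character by character:
  pos 0: 'f' -> no
  pos 1: 'f' -> no
  pos 2: 'a' -> MATCH
  pos 3: 'b' -> no
  pos 4: 'g' -> MATCH
  pos 5: 'd' -> MATCH
  pos 6: 'b' -> no
  pos 7: 'h' -> no
Total matches: 3

3


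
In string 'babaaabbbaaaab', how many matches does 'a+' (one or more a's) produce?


Pattern 'a+' matches one or more consecutive a's.
String: 'babaaabbbaaaab'
Scanning for runs of a:
  Match 1: 'a' (length 1)
  Match 2: 'aaa' (length 3)
  Match 3: 'aaaa' (length 4)
Total matches: 3

3


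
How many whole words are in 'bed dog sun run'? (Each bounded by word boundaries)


Word boundaries (\b) mark the start/end of each word.
Text: 'bed dog sun run'
Splitting by whitespace:
  Word 1: 'bed'
  Word 2: 'dog'
  Word 3: 'sun'
  Word 4: 'run'
Total whole words: 4

4


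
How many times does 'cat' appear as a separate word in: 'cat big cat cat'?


Scanning each word for exact match 'cat':
  Word 1: 'cat' -> MATCH
  Word 2: 'big' -> no
  Word 3: 'cat' -> MATCH
  Word 4: 'cat' -> MATCH
Total matches: 3

3


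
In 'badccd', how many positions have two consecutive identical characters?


Looking for consecutive identical characters in 'badccd':
  pos 0-1: 'b' vs 'a' -> different
  pos 1-2: 'a' vs 'd' -> different
  pos 2-3: 'd' vs 'c' -> different
  pos 3-4: 'c' vs 'c' -> MATCH ('cc')
  pos 4-5: 'c' vs 'd' -> different
Consecutive identical pairs: ['cc']
Count: 1

1


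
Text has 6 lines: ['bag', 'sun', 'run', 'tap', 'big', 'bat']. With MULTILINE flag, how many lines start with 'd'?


With MULTILINE flag, ^ matches the start of each line.
Lines: ['bag', 'sun', 'run', 'tap', 'big', 'bat']
Checking which lines start with 'd':
  Line 1: 'bag' -> no
  Line 2: 'sun' -> no
  Line 3: 'run' -> no
  Line 4: 'tap' -> no
  Line 5: 'big' -> no
  Line 6: 'bat' -> no
Matching lines: []
Count: 0

0


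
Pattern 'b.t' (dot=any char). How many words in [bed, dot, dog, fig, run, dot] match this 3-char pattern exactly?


Pattern 'b.t' means: starts with 'b', any single char, ends with 't'.
Checking each word (must be exactly 3 chars):
  'bed' (len=3): no
  'dot' (len=3): no
  'dog' (len=3): no
  'fig' (len=3): no
  'run' (len=3): no
  'dot' (len=3): no
Matching words: []
Total: 0

0


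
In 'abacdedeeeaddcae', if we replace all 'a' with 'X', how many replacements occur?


re.sub('a', 'X', text) replaces every occurrence of 'a' with 'X'.
Text: 'abacdedeeeaddcae'
Scanning for 'a':
  pos 0: 'a' -> replacement #1
  pos 2: 'a' -> replacement #2
  pos 10: 'a' -> replacement #3
  pos 14: 'a' -> replacement #4
Total replacements: 4

4


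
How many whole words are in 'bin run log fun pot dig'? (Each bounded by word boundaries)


Word boundaries (\b) mark the start/end of each word.
Text: 'bin run log fun pot dig'
Splitting by whitespace:
  Word 1: 'bin'
  Word 2: 'run'
  Word 3: 'log'
  Word 4: 'fun'
  Word 5: 'pot'
  Word 6: 'dig'
Total whole words: 6

6


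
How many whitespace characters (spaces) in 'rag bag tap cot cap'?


\s matches whitespace characters (spaces, tabs, etc.).
Text: 'rag bag tap cot cap'
This text has 5 words separated by spaces.
Number of spaces = number of words - 1 = 5 - 1 = 4

4


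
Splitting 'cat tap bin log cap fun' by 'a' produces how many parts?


Splitting by 'a' breaks the string at each occurrence of the separator.
Text: 'cat tap bin log cap fun'
Parts after split:
  Part 1: 'c'
  Part 2: 't t'
  Part 3: 'p bin log c'
  Part 4: 'p fun'
Total parts: 4

4


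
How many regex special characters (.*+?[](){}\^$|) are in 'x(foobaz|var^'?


Regex special characters are: . * + ? [ ] ( ) { } \ ^ $ |
Scanning 'x(foobaz|var^':
  pos 1: '(' -> SPECIAL
  pos 8: '|' -> SPECIAL
  pos 12: '^' -> SPECIAL
Special chars found: ['(', '|', '^']
Total: 3

3


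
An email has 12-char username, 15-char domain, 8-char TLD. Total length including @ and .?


An email address has format: username@domain.tld
Username length: 12
'@' character: 1
Domain length: 15
'.' character: 1
TLD length: 8
Total = 12 + 1 + 15 + 1 + 8 = 37

37


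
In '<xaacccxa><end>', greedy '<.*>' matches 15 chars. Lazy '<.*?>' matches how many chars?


Greedy '<.*>' tries to match as MUCH as possible.
Lazy '<.*?>' tries to match as LITTLE as possible.

String: '<xaacccxa><end>'
Greedy '<.*>' starts at first '<' and extends to the LAST '>': '<xaacccxa><end>' (15 chars)
Lazy '<.*?>' starts at first '<' and stops at the FIRST '>': '<xaacccxa>' (10 chars)

10


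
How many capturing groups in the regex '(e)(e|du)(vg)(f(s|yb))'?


To count capturing groups, count each '(' that starts a group.
Pattern: '(e)(e|du)(vg)(f(s|yb))'
Walking through the pattern:
  Position 0: '(' -> group #1
  Position 3: '(' -> group #2
  Position 9: '(' -> group #3
  Position 13: '(' -> group #4
  Position 15: '(' -> group #5
Total capturing groups: 5

5


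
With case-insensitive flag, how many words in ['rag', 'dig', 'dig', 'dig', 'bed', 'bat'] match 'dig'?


Case-insensitive matching: compare each word's lowercase form to 'dig'.
  'rag' -> lower='rag' -> no
  'dig' -> lower='dig' -> MATCH
  'dig' -> lower='dig' -> MATCH
  'dig' -> lower='dig' -> MATCH
  'bed' -> lower='bed' -> no
  'bat' -> lower='bat' -> no
Matches: ['dig', 'dig', 'dig']
Count: 3

3


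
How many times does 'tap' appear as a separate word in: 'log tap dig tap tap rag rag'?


Scanning each word for exact match 'tap':
  Word 1: 'log' -> no
  Word 2: 'tap' -> MATCH
  Word 3: 'dig' -> no
  Word 4: 'tap' -> MATCH
  Word 5: 'tap' -> MATCH
  Word 6: 'rag' -> no
  Word 7: 'rag' -> no
Total matches: 3

3
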